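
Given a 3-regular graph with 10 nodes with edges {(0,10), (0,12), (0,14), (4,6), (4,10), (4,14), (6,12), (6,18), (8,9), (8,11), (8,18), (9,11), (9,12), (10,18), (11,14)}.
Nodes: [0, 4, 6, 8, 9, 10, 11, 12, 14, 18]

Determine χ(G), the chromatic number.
Clique number ω(G) = 3 (lower bound: χ ≥ ω).
The clique on [8, 9, 11] has size 3, forcing χ ≥ 3, and the coloring below uses 3 colors, so χ(G) = 3.
A valid 3-coloring: color 1: [0, 4, 9, 18]; color 2: [8, 10, 12, 14]; color 3: [6, 11].

χ(G) = 3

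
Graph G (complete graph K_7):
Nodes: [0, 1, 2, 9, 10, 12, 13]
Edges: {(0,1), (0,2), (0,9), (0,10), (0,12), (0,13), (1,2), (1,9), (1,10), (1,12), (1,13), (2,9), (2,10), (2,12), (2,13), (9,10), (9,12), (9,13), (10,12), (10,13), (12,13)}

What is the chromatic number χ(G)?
Clique number ω(G) = 7 (lower bound: χ ≥ ω).
The clique on [0, 1, 2, 9, 10, 12, 13] has size 7, forcing χ ≥ 7, and the coloring below uses 7 colors, so χ(G) = 7.
A valid 7-coloring: color 1: [10]; color 2: [9]; color 3: [12]; color 4: [1]; color 5: [13]; color 6: [0]; color 7: [2].

χ(G) = 7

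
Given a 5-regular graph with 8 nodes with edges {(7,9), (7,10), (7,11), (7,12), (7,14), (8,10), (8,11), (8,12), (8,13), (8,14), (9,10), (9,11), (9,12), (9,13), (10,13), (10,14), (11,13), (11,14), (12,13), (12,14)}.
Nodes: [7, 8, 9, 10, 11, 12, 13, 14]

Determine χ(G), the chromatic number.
Clique number ω(G) = 3 (lower bound: χ ≥ ω).
Odd cycle [13, 8, 14, 7, 9] needs 3 colors (χ ≥ 3).
Vertex 10 is adjacent to every vertex of [7, 8, 9, 13, 14], which already need 3 colors among themselves, so 10 needs a new color (χ ≥ 4).
The coloring below uses 4 colors, so χ(G) = 4.
A valid 4-coloring: color 1: [10, 11, 12]; color 2: [7, 13]; color 3: [9, 14]; color 4: [8].

χ(G) = 4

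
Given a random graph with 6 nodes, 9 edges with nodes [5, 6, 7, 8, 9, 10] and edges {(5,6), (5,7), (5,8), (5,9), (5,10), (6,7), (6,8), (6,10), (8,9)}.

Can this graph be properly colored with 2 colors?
No, G is not 2-colorable

The clique on vertices [5, 8, 9] has size 3 > 2, so it alone needs 3 colors.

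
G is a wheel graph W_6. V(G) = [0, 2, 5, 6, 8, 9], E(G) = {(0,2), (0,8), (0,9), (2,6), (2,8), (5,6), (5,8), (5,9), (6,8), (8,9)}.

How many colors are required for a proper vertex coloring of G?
χ(G) = 4

Clique number ω(G) = 3 (lower bound: χ ≥ ω).
Odd cycle [6, 5, 9, 0, 2] needs 3 colors (χ ≥ 3).
Vertex 8 is adjacent to every vertex of [0, 2, 5, 6, 9], which already need 3 colors among themselves, so 8 needs a new color (χ ≥ 4).
The coloring below uses 4 colors, so χ(G) = 4.
A valid 4-coloring: color 1: [8]; color 2: [0, 6]; color 3: [2, 5]; color 4: [9].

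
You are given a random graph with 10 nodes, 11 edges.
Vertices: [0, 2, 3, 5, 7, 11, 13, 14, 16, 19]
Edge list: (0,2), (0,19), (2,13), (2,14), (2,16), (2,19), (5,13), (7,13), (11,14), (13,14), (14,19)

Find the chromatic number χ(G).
Clique number ω(G) = 3 (lower bound: χ ≥ ω).
The clique on [0, 2, 19] has size 3, forcing χ ≥ 3, and the coloring below uses 3 colors, so χ(G) = 3.
A valid 3-coloring: color 1: [2, 3, 5, 7, 11]; color 2: [0, 14, 16]; color 3: [13, 19].

χ(G) = 3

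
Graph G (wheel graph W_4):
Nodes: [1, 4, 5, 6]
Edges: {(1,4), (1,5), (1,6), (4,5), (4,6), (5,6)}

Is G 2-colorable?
The clique on vertices [1, 4, 5, 6] has size 4 > 2, so it alone needs 4 colors.

No, G is not 2-colorable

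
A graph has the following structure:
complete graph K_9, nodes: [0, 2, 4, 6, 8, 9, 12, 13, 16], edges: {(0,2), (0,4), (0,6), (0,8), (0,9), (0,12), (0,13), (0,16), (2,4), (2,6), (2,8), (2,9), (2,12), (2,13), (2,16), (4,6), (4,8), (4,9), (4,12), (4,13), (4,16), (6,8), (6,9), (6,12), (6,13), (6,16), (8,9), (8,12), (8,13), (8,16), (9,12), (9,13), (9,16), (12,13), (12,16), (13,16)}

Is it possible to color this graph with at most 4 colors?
No, G is not 4-colorable

The clique on vertices [0, 2, 4, 6, 8, 9, 12, 13, 16] has size 9 > 4, so it alone needs 9 colors.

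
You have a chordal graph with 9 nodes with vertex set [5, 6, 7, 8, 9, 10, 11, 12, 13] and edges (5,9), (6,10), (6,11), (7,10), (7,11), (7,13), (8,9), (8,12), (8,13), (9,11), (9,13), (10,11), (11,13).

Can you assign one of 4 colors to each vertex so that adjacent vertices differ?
A valid 4-coloring: color 1: [5, 8, 11]; color 2: [6, 7, 9, 12]; color 3: [10, 13].
(χ(G) = 3 ≤ 4.)

Yes, G is 4-colorable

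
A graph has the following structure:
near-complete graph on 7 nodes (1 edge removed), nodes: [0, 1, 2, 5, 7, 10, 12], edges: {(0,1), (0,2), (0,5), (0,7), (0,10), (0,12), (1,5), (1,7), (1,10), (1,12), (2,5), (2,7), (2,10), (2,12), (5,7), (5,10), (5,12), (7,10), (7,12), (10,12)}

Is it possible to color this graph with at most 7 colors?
Yes, G is 7-colorable

A valid 7-coloring: color 1: [7]; color 2: [0]; color 3: [12]; color 4: [10]; color 5: [5]; color 6: [1, 2].
(χ(G) = 6 ≤ 7.)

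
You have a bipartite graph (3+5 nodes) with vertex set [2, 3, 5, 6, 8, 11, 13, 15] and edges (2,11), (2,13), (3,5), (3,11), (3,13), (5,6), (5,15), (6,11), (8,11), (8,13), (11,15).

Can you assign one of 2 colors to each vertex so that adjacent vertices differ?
A valid 2-coloring: color 1: [5, 11, 13]; color 2: [2, 3, 6, 8, 15].
(χ(G) = 2 ≤ 2.)

Yes, G is 2-colorable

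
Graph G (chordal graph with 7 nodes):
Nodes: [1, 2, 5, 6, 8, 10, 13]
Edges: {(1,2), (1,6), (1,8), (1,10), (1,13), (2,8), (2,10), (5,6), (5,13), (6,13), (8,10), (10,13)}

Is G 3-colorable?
The clique on vertices [1, 2, 8, 10] has size 4 > 3, so it alone needs 4 colors.

No, G is not 3-colorable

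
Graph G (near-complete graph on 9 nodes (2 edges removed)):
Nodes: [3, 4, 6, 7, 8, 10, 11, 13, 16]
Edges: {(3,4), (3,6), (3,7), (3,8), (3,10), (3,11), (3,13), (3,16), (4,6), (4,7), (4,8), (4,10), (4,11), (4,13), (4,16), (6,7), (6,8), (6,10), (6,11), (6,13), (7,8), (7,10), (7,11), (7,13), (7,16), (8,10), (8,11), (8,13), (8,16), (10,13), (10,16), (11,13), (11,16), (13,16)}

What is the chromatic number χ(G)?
Clique number ω(G) = 7 (lower bound: χ ≥ ω).
The clique on [3, 4, 7, 8, 10, 13, 16] has size 7, forcing χ ≥ 7, and the coloring below uses 7 colors, so χ(G) = 7.
A valid 7-coloring: color 1: [13]; color 2: [7]; color 3: [4]; color 4: [8]; color 5: [3]; color 6: [6, 16]; color 7: [10, 11].

χ(G) = 7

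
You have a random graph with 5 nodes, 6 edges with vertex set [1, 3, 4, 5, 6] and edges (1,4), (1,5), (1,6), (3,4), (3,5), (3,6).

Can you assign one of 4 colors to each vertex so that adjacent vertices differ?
Yes, G is 4-colorable

A valid 4-coloring: color 1: [1, 3]; color 2: [4, 5, 6].
(χ(G) = 2 ≤ 4.)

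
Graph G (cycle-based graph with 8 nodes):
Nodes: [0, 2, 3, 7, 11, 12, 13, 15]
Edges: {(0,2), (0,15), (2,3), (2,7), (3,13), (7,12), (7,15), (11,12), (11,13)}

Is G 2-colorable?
A valid 2-coloring: color 1: [2, 12, 13, 15]; color 2: [0, 3, 7, 11].
(χ(G) = 2 ≤ 2.)

Yes, G is 2-colorable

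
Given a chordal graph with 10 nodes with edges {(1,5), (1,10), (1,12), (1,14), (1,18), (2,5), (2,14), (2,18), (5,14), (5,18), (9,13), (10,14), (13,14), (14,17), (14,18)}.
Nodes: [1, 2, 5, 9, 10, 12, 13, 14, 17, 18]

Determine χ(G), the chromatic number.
Clique number ω(G) = 4 (lower bound: χ ≥ ω).
The clique on [1, 5, 14, 18] has size 4, forcing χ ≥ 4, and the coloring below uses 4 colors, so χ(G) = 4.
A valid 4-coloring: color 1: [9, 12, 14]; color 2: [1, 2, 13, 17]; color 3: [5, 10]; color 4: [18].

χ(G) = 4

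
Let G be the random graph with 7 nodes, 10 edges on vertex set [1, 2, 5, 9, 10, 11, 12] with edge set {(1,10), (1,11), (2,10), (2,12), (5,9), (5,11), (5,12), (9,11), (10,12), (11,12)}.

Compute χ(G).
χ(G) = 3

Clique number ω(G) = 3 (lower bound: χ ≥ ω).
The clique on [5, 9, 11] has size 3, forcing χ ≥ 3, and the coloring below uses 3 colors, so χ(G) = 3.
A valid 3-coloring: color 1: [1, 9, 12]; color 2: [10, 11]; color 3: [2, 5].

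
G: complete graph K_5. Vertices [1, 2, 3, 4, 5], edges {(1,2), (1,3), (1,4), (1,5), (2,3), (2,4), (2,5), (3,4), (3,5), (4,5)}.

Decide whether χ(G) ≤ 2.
No, G is not 2-colorable

The clique on vertices [1, 2, 3, 4, 5] has size 5 > 2, so it alone needs 5 colors.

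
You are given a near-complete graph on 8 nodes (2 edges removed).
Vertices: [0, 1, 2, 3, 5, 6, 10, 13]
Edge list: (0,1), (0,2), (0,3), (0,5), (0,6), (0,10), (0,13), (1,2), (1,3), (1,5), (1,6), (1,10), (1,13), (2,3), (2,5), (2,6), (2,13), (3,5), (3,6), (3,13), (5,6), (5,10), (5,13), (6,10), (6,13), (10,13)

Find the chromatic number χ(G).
Clique number ω(G) = 7 (lower bound: χ ≥ ω).
The clique on [0, 1, 2, 3, 5, 6, 13] has size 7, forcing χ ≥ 7, and the coloring below uses 7 colors, so χ(G) = 7.
A valid 7-coloring: color 1: [5]; color 2: [6]; color 3: [1]; color 4: [13]; color 5: [0]; color 6: [3, 10]; color 7: [2].

χ(G) = 7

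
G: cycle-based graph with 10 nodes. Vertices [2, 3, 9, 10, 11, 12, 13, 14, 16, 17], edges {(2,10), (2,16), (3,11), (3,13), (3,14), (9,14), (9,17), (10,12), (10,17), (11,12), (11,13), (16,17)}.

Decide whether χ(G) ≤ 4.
Yes, G is 4-colorable

A valid 4-coloring: color 1: [2, 11, 14, 17]; color 2: [3, 9, 10, 16]; color 3: [12, 13].
(χ(G) = 3 ≤ 4.)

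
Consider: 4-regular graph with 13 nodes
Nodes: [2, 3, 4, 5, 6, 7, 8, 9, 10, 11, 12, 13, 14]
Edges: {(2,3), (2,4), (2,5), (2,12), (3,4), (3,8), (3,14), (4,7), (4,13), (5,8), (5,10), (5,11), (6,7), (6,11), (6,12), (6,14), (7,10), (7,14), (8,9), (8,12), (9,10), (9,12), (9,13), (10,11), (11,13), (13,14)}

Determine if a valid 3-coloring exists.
Yes, G is 3-colorable

A valid 3-coloring: color 1: [2, 6, 8, 10, 13]; color 2: [3, 7, 9, 11]; color 3: [4, 5, 12, 14].
(χ(G) = 3 ≤ 3.)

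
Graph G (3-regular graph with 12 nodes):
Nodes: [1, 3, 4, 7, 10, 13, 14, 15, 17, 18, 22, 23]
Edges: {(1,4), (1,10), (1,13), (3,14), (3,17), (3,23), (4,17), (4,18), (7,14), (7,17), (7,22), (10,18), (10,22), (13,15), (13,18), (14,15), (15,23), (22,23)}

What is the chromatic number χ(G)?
χ(G) = 3

Clique number ω(G) = 2 (lower bound: χ ≥ ω).
Odd cycle [13, 18, 4, 17, 3, 23, 15] needs 3 colors (χ ≥ 3).
The coloring below uses 3 colors, so χ(G) = 3.
A valid 3-coloring: color 1: [4, 7, 10, 13, 23]; color 2: [1, 14, 17, 18, 22]; color 3: [3, 15].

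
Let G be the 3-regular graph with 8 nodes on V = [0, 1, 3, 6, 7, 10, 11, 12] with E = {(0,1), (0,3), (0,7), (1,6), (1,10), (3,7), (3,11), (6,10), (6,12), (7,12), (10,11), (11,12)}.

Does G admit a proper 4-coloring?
Yes, G is 4-colorable

A valid 4-coloring: color 1: [1, 7, 11]; color 2: [0, 6]; color 3: [3, 10, 12].
(χ(G) = 3 ≤ 4.)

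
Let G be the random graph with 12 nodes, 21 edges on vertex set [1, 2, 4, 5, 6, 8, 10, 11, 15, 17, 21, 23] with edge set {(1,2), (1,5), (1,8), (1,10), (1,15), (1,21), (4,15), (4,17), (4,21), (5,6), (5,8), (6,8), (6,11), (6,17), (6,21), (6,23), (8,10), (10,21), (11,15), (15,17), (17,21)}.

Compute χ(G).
Clique number ω(G) = 3 (lower bound: χ ≥ ω).
The clique on [1, 8, 10] has size 3, forcing χ ≥ 3, and the coloring below uses 3 colors, so χ(G) = 3.
A valid 3-coloring: color 1: [1, 4, 6]; color 2: [2, 8, 15, 21, 23]; color 3: [5, 10, 11, 17].

χ(G) = 3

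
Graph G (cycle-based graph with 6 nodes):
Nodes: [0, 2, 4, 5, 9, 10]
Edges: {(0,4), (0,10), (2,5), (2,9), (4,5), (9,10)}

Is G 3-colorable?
Yes, G is 3-colorable

A valid 3-coloring: color 1: [0, 5, 9]; color 2: [2, 4, 10].
(χ(G) = 2 ≤ 3.)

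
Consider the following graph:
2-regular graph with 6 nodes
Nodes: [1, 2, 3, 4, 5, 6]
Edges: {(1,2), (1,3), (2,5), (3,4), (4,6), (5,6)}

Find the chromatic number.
Clique number ω(G) = 2 (lower bound: χ ≥ ω).
The graph is bipartite (no odd cycle), so 2 colors suffice: χ(G) = 2.
A valid 2-coloring: color 1: [1, 4, 5]; color 2: [2, 3, 6].

χ(G) = 2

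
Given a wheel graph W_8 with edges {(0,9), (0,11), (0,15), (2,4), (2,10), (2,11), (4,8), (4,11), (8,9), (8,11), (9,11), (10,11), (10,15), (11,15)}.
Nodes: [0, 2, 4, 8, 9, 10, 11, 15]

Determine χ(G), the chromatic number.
Clique number ω(G) = 3 (lower bound: χ ≥ ω).
Odd cycle [10, 15, 0, 9, 8, 4, 2] needs 3 colors (χ ≥ 3).
Vertex 11 is adjacent to every vertex of [0, 2, 4, 8, 9, 10, 15], which already need 3 colors among themselves, so 11 needs a new color (χ ≥ 4).
The coloring below uses 4 colors, so χ(G) = 4.
A valid 4-coloring: color 1: [11]; color 2: [0, 4, 10]; color 3: [2, 9, 15]; color 4: [8].

χ(G) = 4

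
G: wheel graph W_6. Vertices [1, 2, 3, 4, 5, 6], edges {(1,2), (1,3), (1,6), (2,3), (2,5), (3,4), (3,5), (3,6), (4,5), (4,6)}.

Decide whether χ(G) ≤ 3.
Odd cycle [6, 4, 5, 2, 1] needs 3 colors (χ ≥ 3).
Vertex 3 is adjacent to every vertex of [1, 2, 4, 5, 6], which already need 3 colors among themselves, so 3 needs a new color (χ ≥ 4).
Hence χ(G) ≥ 4 > 3, so no proper 3-coloring exists.

No, G is not 3-colorable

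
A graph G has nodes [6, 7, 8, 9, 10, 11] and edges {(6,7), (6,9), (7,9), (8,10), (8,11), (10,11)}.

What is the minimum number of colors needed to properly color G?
χ(G) = 3

Clique number ω(G) = 3 (lower bound: χ ≥ ω).
The clique on [8, 10, 11] has size 3, forcing χ ≥ 3, and the coloring below uses 3 colors, so χ(G) = 3.
A valid 3-coloring: color 1: [7, 8]; color 2: [9, 11]; color 3: [6, 10].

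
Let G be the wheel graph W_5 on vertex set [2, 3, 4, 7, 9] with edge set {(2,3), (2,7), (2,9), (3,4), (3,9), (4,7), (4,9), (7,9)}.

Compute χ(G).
Clique number ω(G) = 3 (lower bound: χ ≥ ω).
The clique on [2, 3, 9] has size 3, forcing χ ≥ 3, and the coloring below uses 3 colors, so χ(G) = 3.
A valid 3-coloring: color 1: [9]; color 2: [2, 4]; color 3: [3, 7].

χ(G) = 3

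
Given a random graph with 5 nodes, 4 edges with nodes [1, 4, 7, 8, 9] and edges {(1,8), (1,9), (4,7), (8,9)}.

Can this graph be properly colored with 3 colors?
Yes, G is 3-colorable

A valid 3-coloring: color 1: [1, 7]; color 2: [4, 9]; color 3: [8].
(χ(G) = 3 ≤ 3.)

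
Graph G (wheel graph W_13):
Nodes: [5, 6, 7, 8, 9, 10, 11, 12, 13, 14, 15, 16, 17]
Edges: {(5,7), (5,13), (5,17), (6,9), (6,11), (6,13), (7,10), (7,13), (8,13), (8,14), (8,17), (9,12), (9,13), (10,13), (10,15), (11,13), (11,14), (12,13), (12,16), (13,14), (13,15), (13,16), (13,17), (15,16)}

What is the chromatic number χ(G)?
Clique number ω(G) = 3 (lower bound: χ ≥ ω).
The clique on [5, 13, 17] has size 3, forcing χ ≥ 3, and the coloring below uses 3 colors, so χ(G) = 3.
A valid 3-coloring: color 1: [13]; color 2: [6, 7, 12, 14, 15, 17]; color 3: [5, 8, 9, 10, 11, 16].

χ(G) = 3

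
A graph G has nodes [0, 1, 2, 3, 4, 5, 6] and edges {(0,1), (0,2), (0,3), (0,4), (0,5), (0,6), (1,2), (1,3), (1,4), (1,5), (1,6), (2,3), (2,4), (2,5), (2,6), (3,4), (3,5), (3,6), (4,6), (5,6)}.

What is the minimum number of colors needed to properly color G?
χ(G) = 6

Clique number ω(G) = 6 (lower bound: χ ≥ ω).
The clique on [0, 1, 2, 3, 4, 6] has size 6, forcing χ ≥ 6, and the coloring below uses 6 colors, so χ(G) = 6.
A valid 6-coloring: color 1: [1]; color 2: [3]; color 3: [0]; color 4: [2]; color 5: [6]; color 6: [4, 5].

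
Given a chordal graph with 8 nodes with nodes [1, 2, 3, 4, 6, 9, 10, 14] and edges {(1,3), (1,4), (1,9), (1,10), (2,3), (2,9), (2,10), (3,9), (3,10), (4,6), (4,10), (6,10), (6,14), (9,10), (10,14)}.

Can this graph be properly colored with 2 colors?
The clique on vertices [1, 3, 9, 10] has size 4 > 2, so it alone needs 4 colors.

No, G is not 2-colorable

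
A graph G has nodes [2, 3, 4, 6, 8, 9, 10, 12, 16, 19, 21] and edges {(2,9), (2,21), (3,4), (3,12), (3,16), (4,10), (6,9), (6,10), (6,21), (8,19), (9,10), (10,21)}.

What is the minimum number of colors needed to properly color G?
Clique number ω(G) = 3 (lower bound: χ ≥ ω).
The clique on [6, 9, 10] has size 3, forcing χ ≥ 3, and the coloring below uses 3 colors, so χ(G) = 3.
A valid 3-coloring: color 1: [2, 3, 8, 10]; color 2: [4, 9, 12, 16, 19, 21]; color 3: [6].

χ(G) = 3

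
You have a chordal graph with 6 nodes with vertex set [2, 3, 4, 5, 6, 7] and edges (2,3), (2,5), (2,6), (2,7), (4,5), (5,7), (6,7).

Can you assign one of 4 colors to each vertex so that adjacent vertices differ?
A valid 4-coloring: color 1: [2, 4]; color 2: [3, 7]; color 3: [5, 6].
(χ(G) = 3 ≤ 4.)

Yes, G is 4-colorable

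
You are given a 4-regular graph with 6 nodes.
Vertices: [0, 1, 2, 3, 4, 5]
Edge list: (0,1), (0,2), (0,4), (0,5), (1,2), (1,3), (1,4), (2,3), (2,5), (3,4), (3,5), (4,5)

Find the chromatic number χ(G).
Clique number ω(G) = 3 (lower bound: χ ≥ ω).
The clique on [0, 1, 2] has size 3, forcing χ ≥ 3, and the coloring below uses 3 colors, so χ(G) = 3.
A valid 3-coloring: color 1: [1, 5]; color 2: [2, 4]; color 3: [0, 3].

χ(G) = 3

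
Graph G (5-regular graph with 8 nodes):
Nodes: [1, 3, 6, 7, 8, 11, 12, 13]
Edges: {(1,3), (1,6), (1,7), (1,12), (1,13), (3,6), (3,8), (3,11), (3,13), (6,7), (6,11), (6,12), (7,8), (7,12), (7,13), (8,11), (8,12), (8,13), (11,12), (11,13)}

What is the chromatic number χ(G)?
Clique number ω(G) = 4 (lower bound: χ ≥ ω).
The clique on [3, 8, 11, 13] has size 4, forcing χ ≥ 4, and the coloring below uses 4 colors, so χ(G) = 4.
A valid 4-coloring: color 1: [3, 12]; color 2: [1, 8]; color 3: [7, 11]; color 4: [6, 13].

χ(G) = 4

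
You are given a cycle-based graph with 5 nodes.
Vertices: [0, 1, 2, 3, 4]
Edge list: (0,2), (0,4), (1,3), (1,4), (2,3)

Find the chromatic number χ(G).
Clique number ω(G) = 2 (lower bound: χ ≥ ω).
Odd cycle [4, 1, 3, 2, 0] needs 3 colors (χ ≥ 3).
The coloring below uses 3 colors, so χ(G) = 3.
A valid 3-coloring: color 1: [2, 4]; color 2: [0, 1]; color 3: [3].

χ(G) = 3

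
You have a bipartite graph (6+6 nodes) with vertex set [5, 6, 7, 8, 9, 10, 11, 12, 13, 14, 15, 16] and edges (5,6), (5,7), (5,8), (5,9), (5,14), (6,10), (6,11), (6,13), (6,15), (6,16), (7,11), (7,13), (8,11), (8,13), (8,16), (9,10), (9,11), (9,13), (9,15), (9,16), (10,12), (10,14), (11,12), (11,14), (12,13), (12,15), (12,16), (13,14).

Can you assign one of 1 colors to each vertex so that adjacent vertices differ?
No, G is not 1-colorable

Edge (5,6) forces its endpoints to differ, so 1 color is not enough.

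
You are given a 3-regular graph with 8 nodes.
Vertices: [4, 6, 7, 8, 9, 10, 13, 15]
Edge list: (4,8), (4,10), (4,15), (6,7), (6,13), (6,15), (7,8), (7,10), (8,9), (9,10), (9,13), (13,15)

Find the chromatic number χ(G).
Clique number ω(G) = 3 (lower bound: χ ≥ ω).
The clique on [6, 13, 15] has size 3, forcing χ ≥ 3, and the coloring below uses 3 colors, so χ(G) = 3.
A valid 3-coloring: color 1: [4, 6, 9]; color 2: [7, 15]; color 3: [8, 10, 13].

χ(G) = 3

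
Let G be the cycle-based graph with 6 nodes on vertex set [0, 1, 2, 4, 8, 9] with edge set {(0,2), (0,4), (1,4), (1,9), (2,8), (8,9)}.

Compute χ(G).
χ(G) = 2

Clique number ω(G) = 2 (lower bound: χ ≥ ω).
The graph is bipartite (no odd cycle), so 2 colors suffice: χ(G) = 2.
A valid 2-coloring: color 1: [2, 4, 9]; color 2: [0, 1, 8].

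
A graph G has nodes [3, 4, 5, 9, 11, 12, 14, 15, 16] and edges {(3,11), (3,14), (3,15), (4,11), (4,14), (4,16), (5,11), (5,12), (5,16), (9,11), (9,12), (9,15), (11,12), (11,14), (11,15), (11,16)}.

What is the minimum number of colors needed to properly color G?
χ(G) = 3

Clique number ω(G) = 3 (lower bound: χ ≥ ω).
The clique on [3, 11, 14] has size 3, forcing χ ≥ 3, and the coloring below uses 3 colors, so χ(G) = 3.
A valid 3-coloring: color 1: [11]; color 2: [12, 14, 15, 16]; color 3: [3, 4, 5, 9].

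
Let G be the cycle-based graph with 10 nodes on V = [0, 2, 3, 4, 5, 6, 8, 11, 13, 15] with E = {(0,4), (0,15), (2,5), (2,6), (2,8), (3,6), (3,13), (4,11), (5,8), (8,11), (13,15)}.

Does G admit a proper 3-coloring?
A valid 3-coloring: color 1: [2, 3, 4, 15]; color 2: [0, 6, 8, 13]; color 3: [5, 11].
(χ(G) = 3 ≤ 3.)

Yes, G is 3-colorable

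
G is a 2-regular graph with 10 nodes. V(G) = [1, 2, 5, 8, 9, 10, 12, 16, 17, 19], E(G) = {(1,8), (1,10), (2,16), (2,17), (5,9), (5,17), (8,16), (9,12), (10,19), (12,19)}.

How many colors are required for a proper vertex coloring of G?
Clique number ω(G) = 2 (lower bound: χ ≥ ω).
The graph is bipartite (no odd cycle), so 2 colors suffice: χ(G) = 2.
A valid 2-coloring: color 1: [2, 5, 8, 10, 12]; color 2: [1, 9, 16, 17, 19].

χ(G) = 2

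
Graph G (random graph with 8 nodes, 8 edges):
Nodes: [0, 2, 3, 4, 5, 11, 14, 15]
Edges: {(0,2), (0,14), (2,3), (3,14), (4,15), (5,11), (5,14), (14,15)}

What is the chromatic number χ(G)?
Clique number ω(G) = 2 (lower bound: χ ≥ ω).
The graph is bipartite (no odd cycle), so 2 colors suffice: χ(G) = 2.
A valid 2-coloring: color 1: [2, 4, 11, 14]; color 2: [0, 3, 5, 15].

χ(G) = 2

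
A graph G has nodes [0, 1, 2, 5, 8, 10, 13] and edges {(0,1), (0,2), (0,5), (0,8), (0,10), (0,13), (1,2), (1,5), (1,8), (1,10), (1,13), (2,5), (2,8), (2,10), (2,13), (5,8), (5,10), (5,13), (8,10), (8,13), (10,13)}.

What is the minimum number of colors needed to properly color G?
χ(G) = 7

Clique number ω(G) = 7 (lower bound: χ ≥ ω).
The clique on [0, 1, 2, 5, 8, 10, 13] has size 7, forcing χ ≥ 7, and the coloring below uses 7 colors, so χ(G) = 7.
A valid 7-coloring: color 1: [5]; color 2: [10]; color 3: [0]; color 4: [2]; color 5: [1]; color 6: [13]; color 7: [8].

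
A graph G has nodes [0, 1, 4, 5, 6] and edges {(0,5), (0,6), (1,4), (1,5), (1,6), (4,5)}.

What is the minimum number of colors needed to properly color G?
χ(G) = 3

Clique number ω(G) = 3 (lower bound: χ ≥ ω).
The clique on [1, 4, 5] has size 3, forcing χ ≥ 3, and the coloring below uses 3 colors, so χ(G) = 3.
A valid 3-coloring: color 1: [0, 1]; color 2: [5, 6]; color 3: [4].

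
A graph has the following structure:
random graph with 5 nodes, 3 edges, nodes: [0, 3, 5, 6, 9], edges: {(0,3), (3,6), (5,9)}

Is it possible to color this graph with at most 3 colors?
A valid 3-coloring: color 1: [3, 9]; color 2: [0, 5, 6].
(χ(G) = 2 ≤ 3.)

Yes, G is 3-colorable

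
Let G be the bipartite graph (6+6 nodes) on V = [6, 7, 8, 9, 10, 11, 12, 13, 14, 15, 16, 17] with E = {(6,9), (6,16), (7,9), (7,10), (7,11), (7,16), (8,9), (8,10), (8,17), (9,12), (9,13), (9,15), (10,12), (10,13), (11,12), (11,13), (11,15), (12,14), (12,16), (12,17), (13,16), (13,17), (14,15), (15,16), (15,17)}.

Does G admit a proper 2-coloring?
Yes, G is 2-colorable

A valid 2-coloring: color 1: [6, 7, 8, 12, 13, 15]; color 2: [9, 10, 11, 14, 16, 17].
(χ(G) = 2 ≤ 2.)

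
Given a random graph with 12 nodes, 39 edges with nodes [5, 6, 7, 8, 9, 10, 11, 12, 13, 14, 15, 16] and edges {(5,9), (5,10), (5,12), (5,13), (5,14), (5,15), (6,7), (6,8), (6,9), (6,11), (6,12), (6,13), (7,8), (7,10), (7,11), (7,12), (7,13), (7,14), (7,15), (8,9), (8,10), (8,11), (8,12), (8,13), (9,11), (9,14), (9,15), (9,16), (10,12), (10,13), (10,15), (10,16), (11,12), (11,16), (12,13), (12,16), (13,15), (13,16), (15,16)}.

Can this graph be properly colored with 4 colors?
No, G is not 4-colorable

The clique on vertices [6, 7, 8, 11, 12] has size 5 > 4, so it alone needs 5 colors.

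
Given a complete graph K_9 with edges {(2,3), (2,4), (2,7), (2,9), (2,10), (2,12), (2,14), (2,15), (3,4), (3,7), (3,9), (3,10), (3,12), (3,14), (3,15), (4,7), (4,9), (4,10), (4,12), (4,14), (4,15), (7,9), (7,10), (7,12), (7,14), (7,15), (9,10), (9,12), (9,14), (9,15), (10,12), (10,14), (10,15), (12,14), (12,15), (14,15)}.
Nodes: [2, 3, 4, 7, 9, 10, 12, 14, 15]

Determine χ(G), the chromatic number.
χ(G) = 9

Clique number ω(G) = 9 (lower bound: χ ≥ ω).
The clique on [2, 3, 4, 7, 9, 10, 12, 14, 15] has size 9, forcing χ ≥ 9, and the coloring below uses 9 colors, so χ(G) = 9.
A valid 9-coloring: color 1: [10]; color 2: [2]; color 3: [7]; color 4: [3]; color 5: [9]; color 6: [12]; color 7: [15]; color 8: [14]; color 9: [4].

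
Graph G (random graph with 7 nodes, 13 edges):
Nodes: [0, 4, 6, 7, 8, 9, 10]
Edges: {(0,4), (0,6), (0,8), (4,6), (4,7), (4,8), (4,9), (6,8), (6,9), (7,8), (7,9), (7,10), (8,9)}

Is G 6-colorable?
Yes, G is 6-colorable

A valid 6-coloring: color 1: [8, 10]; color 2: [4]; color 3: [0, 9]; color 4: [6, 7].
(χ(G) = 4 ≤ 6.)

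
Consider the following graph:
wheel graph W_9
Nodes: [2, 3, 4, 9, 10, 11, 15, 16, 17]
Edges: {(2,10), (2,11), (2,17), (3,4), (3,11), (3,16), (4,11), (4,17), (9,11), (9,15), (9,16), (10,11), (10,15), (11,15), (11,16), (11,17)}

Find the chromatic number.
χ(G) = 3

Clique number ω(G) = 3 (lower bound: χ ≥ ω).
The clique on [2, 11, 17] has size 3, forcing χ ≥ 3, and the coloring below uses 3 colors, so χ(G) = 3.
A valid 3-coloring: color 1: [11]; color 2: [2, 4, 15, 16]; color 3: [3, 9, 10, 17].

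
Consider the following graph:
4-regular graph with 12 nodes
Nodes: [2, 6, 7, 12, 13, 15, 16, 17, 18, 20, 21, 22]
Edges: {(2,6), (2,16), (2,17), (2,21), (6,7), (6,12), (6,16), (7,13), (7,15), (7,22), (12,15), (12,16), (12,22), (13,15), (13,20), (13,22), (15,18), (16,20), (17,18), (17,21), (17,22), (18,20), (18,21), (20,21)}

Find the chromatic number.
χ(G) = 4

Clique number ω(G) = 3 (lower bound: χ ≥ ω).
Suppose a proper 3-coloring c exists. The clique [2, 6, 16] takes 3 distinct colors; by symmetry let c(2) = 1, c(6) = 2, c(16) = 3.
- Vertex 12: neighbors [6, 16] already have colors [2, 3] ⇒ c(12) = 1.
- Vertex 7: neighbors [6] already have colors [2]; try each remaining color.
- Case c(7) = 1:
  - Vertex 13: neighbors [7] already have colors [1]; try each remaining color.
  - Case c(13) = 2:
    - Vertex 20: neighbors [13, 16] already have colors [2, 3] ⇒ c(20) = 1.
    - Vertex 15: neighbors [7, 13] already have colors [1, 2] ⇒ c(15) = 3.
    - Vertex 18: neighbors [20, 15] already have colors [1, 3] ⇒ c(18) = 2.
    - Vertex 17: neighbors [2, 18] already have colors [1, 2] ⇒ c(17) = 3.
    - Vertex 21: neighbors [2, 18, 17] already have colors [1, 2, 3] — all 3 colors blocked. Contradiction.
  - Case c(13) = 3:
    - Vertex 15: neighbors [7, 13] already have colors [1, 3] ⇒ c(15) = 2.
    - Vertex 22: neighbors [7, 13] already have colors [1, 3] ⇒ c(22) = 2.
    - Vertex 17: neighbors [2, 22] already have colors [1, 2] ⇒ c(17) = 3.
    - Vertex 18: neighbors [15, 17] already have colors [2, 3] ⇒ c(18) = 1.
    - Vertex 20: neighbors [18, 13] already have colors [1, 3] ⇒ c(20) = 2.
    - Vertex 21: neighbors [2, 20, 17] already have colors [1, 2, 3] — all 3 colors blocked. Contradiction.
- Case c(7) = 3:
  - Vertex 15: neighbors [12, 7] already have colors [1, 3] ⇒ c(15) = 2.
  - Vertex 13: neighbors [15, 7] already have colors [2, 3] ⇒ c(13) = 1.
  - Vertex 20: neighbors [13, 16] already have colors [1, 3] ⇒ c(20) = 2.
  - Vertex 21: neighbors [2, 20] already have colors [1, 2] ⇒ c(21) = 3.
  - Vertex 17: neighbors [2, 21] already have colors [1, 3] ⇒ c(17) = 2.
  - Vertex 22: neighbors [12, 17, 7] already have colors [1, 2, 3] — all 3 colors blocked. Contradiction.
Every case ends in a contradiction, so G has no proper 3-coloring (χ ≥ 4).
The coloring below uses 4 colors, so χ(G) = 4.
A valid 4-coloring: color 1: [15, 16, 21, 22]; color 2: [6, 17, 20]; color 3: [2, 7, 12, 18]; color 4: [13].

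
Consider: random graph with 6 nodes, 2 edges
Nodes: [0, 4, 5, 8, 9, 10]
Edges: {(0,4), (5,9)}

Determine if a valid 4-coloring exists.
Yes, G is 4-colorable

A valid 4-coloring: color 1: [0, 8, 9, 10]; color 2: [4, 5].
(χ(G) = 2 ≤ 4.)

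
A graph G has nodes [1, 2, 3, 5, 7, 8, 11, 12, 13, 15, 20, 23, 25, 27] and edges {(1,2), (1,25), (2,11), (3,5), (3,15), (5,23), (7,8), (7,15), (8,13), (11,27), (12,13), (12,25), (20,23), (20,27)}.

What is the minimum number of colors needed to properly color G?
Clique number ω(G) = 2 (lower bound: χ ≥ ω).
The graph is bipartite (no odd cycle), so 2 colors suffice: χ(G) = 2.
A valid 2-coloring: color 1: [1, 5, 8, 11, 12, 15, 20]; color 2: [2, 3, 7, 13, 23, 25, 27].

χ(G) = 2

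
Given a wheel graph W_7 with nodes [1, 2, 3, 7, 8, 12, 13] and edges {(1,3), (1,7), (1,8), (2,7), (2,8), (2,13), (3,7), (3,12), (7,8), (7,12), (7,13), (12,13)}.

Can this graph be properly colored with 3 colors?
A valid 3-coloring: color 1: [7]; color 2: [3, 8, 13]; color 3: [1, 2, 12].
(χ(G) = 3 ≤ 3.)

Yes, G is 3-colorable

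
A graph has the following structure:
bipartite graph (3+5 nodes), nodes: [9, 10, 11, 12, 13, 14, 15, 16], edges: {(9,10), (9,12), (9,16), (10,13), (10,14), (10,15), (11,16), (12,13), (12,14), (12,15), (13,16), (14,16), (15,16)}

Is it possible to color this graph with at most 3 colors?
A valid 3-coloring: color 1: [10, 12, 16]; color 2: [9, 11, 13, 14, 15].
(χ(G) = 2 ≤ 3.)

Yes, G is 3-colorable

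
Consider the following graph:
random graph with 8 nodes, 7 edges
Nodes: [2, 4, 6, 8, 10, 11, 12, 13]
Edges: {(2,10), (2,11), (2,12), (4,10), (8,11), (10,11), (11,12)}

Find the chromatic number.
χ(G) = 3

Clique number ω(G) = 3 (lower bound: χ ≥ ω).
The clique on [2, 10, 11] has size 3, forcing χ ≥ 3, and the coloring below uses 3 colors, so χ(G) = 3.
A valid 3-coloring: color 1: [4, 6, 11, 13]; color 2: [8, 10, 12]; color 3: [2].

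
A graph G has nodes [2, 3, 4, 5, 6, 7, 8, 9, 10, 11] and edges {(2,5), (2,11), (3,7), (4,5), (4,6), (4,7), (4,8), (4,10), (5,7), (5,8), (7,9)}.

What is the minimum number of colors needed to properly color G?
χ(G) = 3

Clique number ω(G) = 3 (lower bound: χ ≥ ω).
The clique on [4, 5, 8] has size 3, forcing χ ≥ 3, and the coloring below uses 3 colors, so χ(G) = 3.
A valid 3-coloring: color 1: [2, 3, 4, 9]; color 2: [6, 7, 8, 10, 11]; color 3: [5].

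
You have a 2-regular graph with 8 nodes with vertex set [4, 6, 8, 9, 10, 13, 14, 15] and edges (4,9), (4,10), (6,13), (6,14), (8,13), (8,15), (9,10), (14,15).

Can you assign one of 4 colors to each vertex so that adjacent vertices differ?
A valid 4-coloring: color 1: [8, 9, 14]; color 2: [6, 10, 15]; color 3: [4, 13].
(χ(G) = 3 ≤ 4.)

Yes, G is 4-colorable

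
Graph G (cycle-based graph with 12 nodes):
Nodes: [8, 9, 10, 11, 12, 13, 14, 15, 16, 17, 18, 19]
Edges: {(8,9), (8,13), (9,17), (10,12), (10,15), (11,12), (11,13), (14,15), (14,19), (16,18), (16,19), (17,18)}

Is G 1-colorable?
Edge (8,9) forces its endpoints to differ, so 1 color is not enough.

No, G is not 1-colorable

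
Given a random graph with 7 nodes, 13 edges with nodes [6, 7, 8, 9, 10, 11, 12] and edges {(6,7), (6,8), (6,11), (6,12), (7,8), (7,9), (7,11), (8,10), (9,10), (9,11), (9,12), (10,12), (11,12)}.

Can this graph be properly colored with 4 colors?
Yes, G is 4-colorable

A valid 4-coloring: color 1: [10, 11]; color 2: [8, 12]; color 3: [6, 9]; color 4: [7].
(χ(G) = 4 ≤ 4.)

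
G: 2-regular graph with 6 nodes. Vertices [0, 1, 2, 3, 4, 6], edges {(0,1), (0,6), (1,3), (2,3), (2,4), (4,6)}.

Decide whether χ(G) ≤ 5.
A valid 5-coloring: color 1: [1, 2, 6]; color 2: [0, 3, 4].
(χ(G) = 2 ≤ 5.)

Yes, G is 5-colorable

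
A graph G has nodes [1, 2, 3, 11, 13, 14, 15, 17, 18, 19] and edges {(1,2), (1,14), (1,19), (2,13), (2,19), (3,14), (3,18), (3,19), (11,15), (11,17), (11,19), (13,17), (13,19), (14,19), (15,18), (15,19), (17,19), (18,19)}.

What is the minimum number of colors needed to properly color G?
Clique number ω(G) = 3 (lower bound: χ ≥ ω).
Odd cycle [2, 13, 17, 11, 15, 18, 3, 14, 1] needs 3 colors (χ ≥ 3).
Vertex 19 is adjacent to every vertex of [1, 2, 3, 11, 13, 14, 15, 17, 18], which already need 3 colors among themselves, so 19 needs a new color (χ ≥ 4).
The coloring below uses 4 colors, so χ(G) = 4.
A valid 4-coloring: color 1: [19]; color 2: [2, 14, 15, 17]; color 3: [1, 11, 13, 18]; color 4: [3].

χ(G) = 4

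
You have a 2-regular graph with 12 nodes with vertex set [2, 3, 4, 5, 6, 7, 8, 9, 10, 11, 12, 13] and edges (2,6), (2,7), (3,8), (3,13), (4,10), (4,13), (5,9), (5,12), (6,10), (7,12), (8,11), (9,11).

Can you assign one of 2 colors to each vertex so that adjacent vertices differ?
A valid 2-coloring: color 1: [2, 8, 9, 10, 12, 13]; color 2: [3, 4, 5, 6, 7, 11].
(χ(G) = 2 ≤ 2.)

Yes, G is 2-colorable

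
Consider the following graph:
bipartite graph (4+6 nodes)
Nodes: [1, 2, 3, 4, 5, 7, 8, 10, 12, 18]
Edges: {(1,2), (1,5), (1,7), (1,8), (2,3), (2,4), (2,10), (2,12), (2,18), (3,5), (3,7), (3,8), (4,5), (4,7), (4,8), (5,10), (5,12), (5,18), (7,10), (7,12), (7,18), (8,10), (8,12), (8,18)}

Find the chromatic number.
χ(G) = 2

Clique number ω(G) = 2 (lower bound: χ ≥ ω).
The graph is bipartite (no odd cycle), so 2 colors suffice: χ(G) = 2.
A valid 2-coloring: color 1: [2, 5, 7, 8]; color 2: [1, 3, 4, 10, 12, 18].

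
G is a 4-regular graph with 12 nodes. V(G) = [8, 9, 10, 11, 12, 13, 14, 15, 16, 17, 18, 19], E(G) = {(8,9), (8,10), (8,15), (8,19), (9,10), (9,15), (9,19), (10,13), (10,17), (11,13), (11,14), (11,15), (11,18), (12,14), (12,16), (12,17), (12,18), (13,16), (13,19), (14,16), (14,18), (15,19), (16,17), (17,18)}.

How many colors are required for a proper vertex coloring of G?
Clique number ω(G) = 4 (lower bound: χ ≥ ω).
The clique on [8, 9, 15, 19] has size 4, forcing χ ≥ 4, and the coloring below uses 4 colors, so χ(G) = 4.
A valid 4-coloring: color 1: [9, 13, 14, 17]; color 2: [10, 16, 18, 19]; color 3: [12, 15]; color 4: [8, 11].

χ(G) = 4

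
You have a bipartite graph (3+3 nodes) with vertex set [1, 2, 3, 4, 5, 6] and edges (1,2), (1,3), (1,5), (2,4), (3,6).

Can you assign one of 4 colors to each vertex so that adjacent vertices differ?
Yes, G is 4-colorable

A valid 4-coloring: color 1: [1, 4, 6]; color 2: [2, 3, 5].
(χ(G) = 2 ≤ 4.)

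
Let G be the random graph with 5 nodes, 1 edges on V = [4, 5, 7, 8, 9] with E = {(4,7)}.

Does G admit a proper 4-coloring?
Yes, G is 4-colorable

A valid 4-coloring: color 1: [4, 5, 8, 9]; color 2: [7].
(χ(G) = 2 ≤ 4.)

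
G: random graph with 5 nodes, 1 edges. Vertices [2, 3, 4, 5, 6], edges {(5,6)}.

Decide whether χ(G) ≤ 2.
A valid 2-coloring: color 1: [2, 3, 4, 6]; color 2: [5].
(χ(G) = 2 ≤ 2.)

Yes, G is 2-colorable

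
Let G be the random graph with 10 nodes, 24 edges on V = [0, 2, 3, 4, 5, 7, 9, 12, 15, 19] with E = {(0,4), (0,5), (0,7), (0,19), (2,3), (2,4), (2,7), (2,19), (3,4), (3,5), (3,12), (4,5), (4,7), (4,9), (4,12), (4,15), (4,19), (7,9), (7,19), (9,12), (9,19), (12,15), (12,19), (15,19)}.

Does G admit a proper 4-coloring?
A valid 4-coloring: color 1: [4]; color 2: [3, 19]; color 3: [5, 7, 12]; color 4: [0, 2, 9, 15].
(χ(G) = 4 ≤ 4.)

Yes, G is 4-colorable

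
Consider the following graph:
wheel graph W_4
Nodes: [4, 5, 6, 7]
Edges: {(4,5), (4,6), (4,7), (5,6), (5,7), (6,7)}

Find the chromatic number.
Clique number ω(G) = 4 (lower bound: χ ≥ ω).
The clique on [4, 5, 6, 7] has size 4, forcing χ ≥ 4, and the coloring below uses 4 colors, so χ(G) = 4.
A valid 4-coloring: color 1: [5]; color 2: [6]; color 3: [4]; color 4: [7].

χ(G) = 4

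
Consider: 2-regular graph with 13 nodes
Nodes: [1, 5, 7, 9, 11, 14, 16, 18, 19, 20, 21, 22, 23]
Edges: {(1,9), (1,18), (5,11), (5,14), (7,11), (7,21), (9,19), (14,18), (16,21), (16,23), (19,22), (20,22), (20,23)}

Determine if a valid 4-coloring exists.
A valid 4-coloring: color 1: [9, 11, 14, 21, 22, 23]; color 2: [1, 5, 7, 16, 19, 20]; color 3: [18].
(χ(G) = 3 ≤ 4.)

Yes, G is 4-colorable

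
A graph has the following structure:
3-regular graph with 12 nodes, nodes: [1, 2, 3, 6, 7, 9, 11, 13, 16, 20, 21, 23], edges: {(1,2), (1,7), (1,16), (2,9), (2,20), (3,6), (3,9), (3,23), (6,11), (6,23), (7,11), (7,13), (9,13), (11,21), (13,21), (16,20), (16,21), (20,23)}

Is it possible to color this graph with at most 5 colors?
Yes, G is 5-colorable

A valid 5-coloring: color 1: [6, 7, 9, 20, 21]; color 2: [2, 3, 11, 13, 16]; color 3: [1, 23].
(χ(G) = 3 ≤ 5.)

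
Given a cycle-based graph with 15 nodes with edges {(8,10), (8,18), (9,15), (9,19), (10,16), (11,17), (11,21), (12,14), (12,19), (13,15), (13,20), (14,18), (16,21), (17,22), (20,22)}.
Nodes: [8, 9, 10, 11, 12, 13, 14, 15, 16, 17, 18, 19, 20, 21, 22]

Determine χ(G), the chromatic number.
Clique number ω(G) = 2 (lower bound: χ ≥ ω).
Odd cycle [16, 10, 8, 18, 14, 12, 19, 9, 15, 13, 20, 22, 17, 11, 21] needs 3 colors (χ ≥ 3).
The coloring below uses 3 colors, so χ(G) = 3.
A valid 3-coloring: color 1: [8, 11, 14, 15, 16, 19, 20]; color 2: [9, 10, 12, 13, 18, 21, 22]; color 3: [17].

χ(G) = 3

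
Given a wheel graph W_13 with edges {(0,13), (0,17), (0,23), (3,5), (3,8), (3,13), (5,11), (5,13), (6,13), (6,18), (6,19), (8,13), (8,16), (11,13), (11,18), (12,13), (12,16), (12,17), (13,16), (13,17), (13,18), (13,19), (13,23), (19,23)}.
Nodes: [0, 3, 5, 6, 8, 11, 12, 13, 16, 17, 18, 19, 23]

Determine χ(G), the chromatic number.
χ(G) = 3

Clique number ω(G) = 3 (lower bound: χ ≥ ω).
The clique on [0, 13, 17] has size 3, forcing χ ≥ 3, and the coloring below uses 3 colors, so χ(G) = 3.
A valid 3-coloring: color 1: [13]; color 2: [0, 5, 8, 12, 18, 19]; color 3: [3, 6, 11, 16, 17, 23].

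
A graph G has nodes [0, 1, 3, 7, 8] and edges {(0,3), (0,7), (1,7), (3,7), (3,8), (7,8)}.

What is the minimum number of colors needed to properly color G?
χ(G) = 3

Clique number ω(G) = 3 (lower bound: χ ≥ ω).
The clique on [0, 3, 7] has size 3, forcing χ ≥ 3, and the coloring below uses 3 colors, so χ(G) = 3.
A valid 3-coloring: color 1: [7]; color 2: [1, 3]; color 3: [0, 8].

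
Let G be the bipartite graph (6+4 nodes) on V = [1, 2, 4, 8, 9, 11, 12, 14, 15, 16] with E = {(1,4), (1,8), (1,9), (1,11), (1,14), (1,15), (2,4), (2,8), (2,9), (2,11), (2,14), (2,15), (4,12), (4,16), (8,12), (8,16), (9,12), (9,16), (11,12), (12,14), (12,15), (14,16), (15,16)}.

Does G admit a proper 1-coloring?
No, G is not 1-colorable

Edge (4,16) forces its endpoints to differ, so 1 color is not enough.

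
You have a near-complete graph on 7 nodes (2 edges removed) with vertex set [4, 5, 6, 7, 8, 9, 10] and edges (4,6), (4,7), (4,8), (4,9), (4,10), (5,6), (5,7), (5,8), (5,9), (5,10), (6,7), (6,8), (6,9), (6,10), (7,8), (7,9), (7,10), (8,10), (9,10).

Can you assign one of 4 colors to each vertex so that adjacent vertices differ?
No, G is not 4-colorable

The clique on vertices [4, 6, 7, 8, 10] has size 5 > 4, so it alone needs 5 colors.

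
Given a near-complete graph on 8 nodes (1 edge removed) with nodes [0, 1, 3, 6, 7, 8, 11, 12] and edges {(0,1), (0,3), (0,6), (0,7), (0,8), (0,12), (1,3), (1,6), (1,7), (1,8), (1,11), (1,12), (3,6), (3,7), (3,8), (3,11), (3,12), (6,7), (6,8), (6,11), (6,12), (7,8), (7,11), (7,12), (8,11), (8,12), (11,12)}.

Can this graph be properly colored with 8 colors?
A valid 8-coloring: color 1: [7]; color 2: [1]; color 3: [12]; color 4: [6]; color 5: [3]; color 6: [8]; color 7: [0, 11].
(χ(G) = 7 ≤ 8.)

Yes, G is 8-colorable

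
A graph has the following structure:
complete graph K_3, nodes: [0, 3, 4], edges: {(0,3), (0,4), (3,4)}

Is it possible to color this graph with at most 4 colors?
A valid 4-coloring: color 1: [4]; color 2: [3]; color 3: [0].
(χ(G) = 3 ≤ 4.)

Yes, G is 4-colorable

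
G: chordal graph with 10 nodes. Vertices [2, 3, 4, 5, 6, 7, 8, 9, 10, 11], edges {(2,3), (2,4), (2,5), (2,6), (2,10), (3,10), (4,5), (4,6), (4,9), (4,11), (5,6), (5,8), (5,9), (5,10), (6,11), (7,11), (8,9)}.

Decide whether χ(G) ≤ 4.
Yes, G is 4-colorable

A valid 4-coloring: color 1: [3, 5, 11]; color 2: [4, 7, 8, 10]; color 3: [2, 9]; color 4: [6].
(χ(G) = 4 ≤ 4.)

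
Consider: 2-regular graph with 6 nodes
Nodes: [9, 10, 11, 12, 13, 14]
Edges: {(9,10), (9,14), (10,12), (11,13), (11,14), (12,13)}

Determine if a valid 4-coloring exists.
Yes, G is 4-colorable

A valid 4-coloring: color 1: [10, 13, 14]; color 2: [9, 11, 12].
(χ(G) = 2 ≤ 4.)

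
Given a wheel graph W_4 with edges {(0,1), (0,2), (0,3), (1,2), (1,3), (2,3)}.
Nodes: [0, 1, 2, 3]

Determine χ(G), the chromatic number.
Clique number ω(G) = 4 (lower bound: χ ≥ ω).
The clique on [0, 1, 2, 3] has size 4, forcing χ ≥ 4, and the coloring below uses 4 colors, so χ(G) = 4.
A valid 4-coloring: color 1: [3]; color 2: [2]; color 3: [1]; color 4: [0].

χ(G) = 4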